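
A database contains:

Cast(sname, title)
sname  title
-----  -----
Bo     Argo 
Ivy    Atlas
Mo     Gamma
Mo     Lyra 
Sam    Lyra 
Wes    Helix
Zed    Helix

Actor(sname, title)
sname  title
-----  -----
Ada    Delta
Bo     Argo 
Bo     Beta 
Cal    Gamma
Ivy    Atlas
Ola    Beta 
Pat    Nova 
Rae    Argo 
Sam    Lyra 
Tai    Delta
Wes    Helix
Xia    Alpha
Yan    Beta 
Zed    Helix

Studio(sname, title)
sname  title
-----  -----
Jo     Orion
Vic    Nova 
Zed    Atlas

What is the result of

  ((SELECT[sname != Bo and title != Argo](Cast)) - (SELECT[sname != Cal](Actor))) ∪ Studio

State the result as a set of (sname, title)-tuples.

Filtering on sname != Bo and title != Argo leaves {(Ivy, Atlas), (Mo, Gamma), (Mo, Lyra), (Sam, Lyra), (Wes, Helix), (Zed, Helix)}.
Filtering on sname != Cal leaves {(Ada, Delta), (Bo, Argo), (Bo, Beta), (Ivy, Atlas), (Ola, Beta), (Pat, Nova), (Rae, Argo), (Sam, Lyra), (Tai, Delta), (Wes, Helix), (Xia, Alpha), (Yan, Beta), (Zed, Helix)}.
Taking the difference: {(Mo, Gamma), (Mo, Lyra)}
Taking the union: {(Jo, Orion), (Mo, Gamma), (Mo, Lyra), (Vic, Nova), (Zed, Atlas)}

{(Jo, Orion), (Mo, Gamma), (Mo, Lyra), (Vic, Nova), (Zed, Atlas)}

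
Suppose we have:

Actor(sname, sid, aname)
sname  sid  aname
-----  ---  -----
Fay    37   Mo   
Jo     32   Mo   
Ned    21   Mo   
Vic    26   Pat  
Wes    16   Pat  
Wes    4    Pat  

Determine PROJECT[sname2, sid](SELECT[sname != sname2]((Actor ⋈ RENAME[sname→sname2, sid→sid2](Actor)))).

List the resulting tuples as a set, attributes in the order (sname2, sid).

ρ[sname→sname2, sid→sid2]: schema becomes (sname2, sid2, aname); tuples unchanged.
Actor ⋈ RENAME[sname→sname2, sid→sid2](Actor) (natural join on aname): {(Fay, 37, Mo, Fay, 37), (Fay, 37, Mo, Jo, 32), (Fay, 37, Mo, Ned, 21), (Jo, 32, Mo, Fay, 37), (Jo, 32, Mo, Jo, 32), (Jo, 32, Mo, Ned, 21), (Ned, 21, Mo, Fay, 37), (Ned, 21, Mo, Jo, 32), (Ned, 21, Mo, Ned, 21), (Vic, 26, Pat, Vic, 26), (Vic, 26, Pat, Wes, 16), (Vic, 26, Pat, Wes, 4), (Wes, 16, Pat, Vic, 26), (Wes, 16, Pat, Wes, 16), (Wes, 16, Pat, Wes, 4), (Wes, 4, Pat, Vic, 26), (Wes, 4, Pat, Wes, 16), (Wes, 4, Pat, Wes, 4)}
σ[sname != sname2]: keep tuples satisfying sname != sname2 → {(Fay, 37, Mo, Jo, 32), (Fay, 37, Mo, Ned, 21), (Jo, 32, Mo, Fay, 37), (Jo, 32, Mo, Ned, 21), (Ned, 21, Mo, Fay, 37), (Ned, 21, Mo, Jo, 32), (Vic, 26, Pat, Wes, 16), (Vic, 26, Pat, Wes, 4), (Wes, 16, Pat, Vic, 26), (Wes, 4, Pat, Vic, 26)}
π[sname2, sid]: project onto (sname2, sid) (1 duplicate(s) eliminated) → {(Fay, 21), (Fay, 32), (Jo, 21), (Jo, 37), (Ned, 32), (Ned, 37), (Vic, 16), (Vic, 4), (Wes, 26)}

{(Fay, 21), (Fay, 32), (Jo, 21), (Jo, 37), (Ned, 32), (Ned, 37), (Vic, 16), (Vic, 4), (Wes, 26)}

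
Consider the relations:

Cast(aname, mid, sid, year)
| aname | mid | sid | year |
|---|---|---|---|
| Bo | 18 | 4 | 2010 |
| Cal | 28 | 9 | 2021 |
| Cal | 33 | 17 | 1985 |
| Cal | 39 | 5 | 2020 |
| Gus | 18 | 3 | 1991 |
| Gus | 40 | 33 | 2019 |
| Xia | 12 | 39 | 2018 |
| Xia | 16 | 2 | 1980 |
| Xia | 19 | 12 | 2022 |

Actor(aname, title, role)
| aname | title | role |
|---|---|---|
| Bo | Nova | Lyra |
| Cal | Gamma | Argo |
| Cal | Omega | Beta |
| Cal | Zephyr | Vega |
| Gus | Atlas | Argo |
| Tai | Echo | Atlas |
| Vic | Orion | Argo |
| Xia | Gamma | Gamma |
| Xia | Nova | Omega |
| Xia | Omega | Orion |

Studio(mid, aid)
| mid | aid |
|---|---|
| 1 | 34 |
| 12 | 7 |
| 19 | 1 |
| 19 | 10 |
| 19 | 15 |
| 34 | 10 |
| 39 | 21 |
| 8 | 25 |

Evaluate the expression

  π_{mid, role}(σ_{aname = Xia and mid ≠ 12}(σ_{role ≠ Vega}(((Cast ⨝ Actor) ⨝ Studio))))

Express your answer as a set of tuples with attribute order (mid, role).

Cast ⋈ Actor (natural join on aname): {(Bo, 18, 4, 2010, Nova, Lyra), (Cal, 28, 9, 2021, Gamma, Argo), (Cal, 28, 9, 2021, Omega, Beta), (Cal, 28, 9, 2021, Zephyr, Vega), (Cal, 33, 17, 1985, Gamma, Argo), (Cal, 33, 17, 1985, Omega, Beta), (Cal, 33, 17, 1985, Zephyr, Vega), (Cal, 39, 5, 2020, Gamma, Argo), (Cal, 39, 5, 2020, Omega, Beta), (Cal, 39, 5, 2020, Zephyr, Vega), (Gus, 18, 3, 1991, Atlas, Argo), (Gus, 40, 33, 2019, Atlas, Argo), (Xia, 12, 39, 2018, Gamma, Gamma), (Xia, 12, 39, 2018, Nova, Omega), (Xia, 12, 39, 2018, Omega, Orion), (Xia, 16, 2, 1980, Gamma, Gamma), (Xia, 16, 2, 1980, Nova, Omega), (Xia, 16, 2, 1980, Omega, Orion), (Xia, 19, 12, 2022, Gamma, Gamma), (Xia, 19, 12, 2022, Nova, Omega), (Xia, 19, 12, 2022, Omega, Orion)}
(Cast ⨝ Actor) ⋈ Studio (natural join on mid): {(Cal, 39, 5, 2020, Gamma, Argo, 21), (Cal, 39, 5, 2020, Omega, Beta, 21), (Cal, 39, 5, 2020, Zephyr, Vega, 21), (Xia, 12, 39, 2018, Gamma, Gamma, 7), (Xia, 12, 39, 2018, Nova, Omega, 7), (Xia, 12, 39, 2018, Omega, Orion, 7), (Xia, 19, 12, 2022, Gamma, Gamma, 1), (Xia, 19, 12, 2022, Gamma, Gamma, 10), (Xia, 19, 12, 2022, Gamma, Gamma, 15), (Xia, 19, 12, 2022, Nova, Omega, 1), (Xia, 19, 12, 2022, Nova, Omega, 10), (Xia, 19, 12, 2022, Nova, Omega, 15), (Xia, 19, 12, 2022, Omega, Orion, 1), (Xia, 19, 12, 2022, Omega, Orion, 10), (Xia, 19, 12, 2022, Omega, Orion, 15)}
σ[role ≠ Vega]: keep tuples satisfying role ≠ Vega → {(Cal, 39, 5, 2020, Gamma, Argo, 21), (Cal, 39, 5, 2020, Omega, Beta, 21), (Xia, 12, 39, 2018, Gamma, Gamma, 7), (Xia, 12, 39, 2018, Nova, Omega, 7), (Xia, 12, 39, 2018, Omega, Orion, 7), (Xia, 19, 12, 2022, Gamma, Gamma, 1), (Xia, 19, 12, 2022, Gamma, Gamma, 10), (Xia, 19, 12, 2022, Gamma, Gamma, 15), (Xia, 19, 12, 2022, Nova, Omega, 1), (Xia, 19, 12, 2022, Nova, Omega, 10), (Xia, 19, 12, 2022, Nova, Omega, 15), (Xia, 19, 12, 2022, Omega, Orion, 1), (Xia, 19, 12, 2022, Omega, Orion, 10), (Xia, 19, 12, 2022, Omega, Orion, 15)}
σ[aname = Xia and mid ≠ 12]: keep tuples satisfying aname = Xia and mid ≠ 12 → {(Xia, 19, 12, 2022, Gamma, Gamma, 1), (Xia, 19, 12, 2022, Gamma, Gamma, 10), (Xia, 19, 12, 2022, Gamma, Gamma, 15), (Xia, 19, 12, 2022, Nova, Omega, 1), (Xia, 19, 12, 2022, Nova, Omega, 10), (Xia, 19, 12, 2022, Nova, Omega, 15), (Xia, 19, 12, 2022, Omega, Orion, 1), (Xia, 19, 12, 2022, Omega, Orion, 10), (Xia, 19, 12, 2022, Omega, Orion, 15)}
Keep only column(s) mid, role (6 duplicate(s) eliminated): {(19, Gamma), (19, Omega), (19, Orion)}

{(19, Gamma), (19, Omega), (19, Orion)}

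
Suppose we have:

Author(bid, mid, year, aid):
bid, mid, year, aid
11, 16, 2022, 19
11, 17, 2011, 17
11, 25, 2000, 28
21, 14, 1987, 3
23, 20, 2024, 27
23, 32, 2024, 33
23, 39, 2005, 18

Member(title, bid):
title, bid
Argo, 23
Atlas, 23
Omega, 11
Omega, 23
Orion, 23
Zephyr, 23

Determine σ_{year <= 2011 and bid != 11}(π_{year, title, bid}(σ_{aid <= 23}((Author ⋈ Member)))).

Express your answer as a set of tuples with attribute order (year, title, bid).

Author ⋈ Member (natural join on bid): {(11, 16, 2022, 19, Omega), (11, 17, 2011, 17, Omega), (11, 25, 2000, 28, Omega), (23, 20, 2024, 27, Argo), (23, 20, 2024, 27, Atlas), (23, 20, 2024, 27, Omega), (23, 20, 2024, 27, Orion), (23, 20, 2024, 27, Zephyr), (23, 32, 2024, 33, Argo), (23, 32, 2024, 33, Atlas), (23, 32, 2024, 33, Omega), (23, 32, 2024, 33, Orion), (23, 32, 2024, 33, Zephyr), (23, 39, 2005, 18, Argo), (23, 39, 2005, 18, Atlas), (23, 39, 2005, 18, Omega), (23, 39, 2005, 18, Orion), (23, 39, 2005, 18, Zephyr)}
Filtering on aid <= 23 leaves {(11, 16, 2022, 19, Omega), (11, 17, 2011, 17, Omega), (23, 39, 2005, 18, Argo), (23, 39, 2005, 18, Atlas), (23, 39, 2005, 18, Omega), (23, 39, 2005, 18, Orion), (23, 39, 2005, 18, Zephyr)}.
π[year, title, bid]: project onto (year, title, bid) → {(2005, Argo, 23), (2005, Atlas, 23), (2005, Omega, 23), (2005, Orion, 23), (2005, Zephyr, 23), (2011, Omega, 11), (2022, Omega, 11)}
Filtering on year <= 2011 and bid != 11 leaves {(2005, Argo, 23), (2005, Atlas, 23), (2005, Omega, 23), (2005, Orion, 23), (2005, Zephyr, 23)}.

{(2005, Argo, 23), (2005, Atlas, 23), (2005, Omega, 23), (2005, Orion, 23), (2005, Zephyr, 23)}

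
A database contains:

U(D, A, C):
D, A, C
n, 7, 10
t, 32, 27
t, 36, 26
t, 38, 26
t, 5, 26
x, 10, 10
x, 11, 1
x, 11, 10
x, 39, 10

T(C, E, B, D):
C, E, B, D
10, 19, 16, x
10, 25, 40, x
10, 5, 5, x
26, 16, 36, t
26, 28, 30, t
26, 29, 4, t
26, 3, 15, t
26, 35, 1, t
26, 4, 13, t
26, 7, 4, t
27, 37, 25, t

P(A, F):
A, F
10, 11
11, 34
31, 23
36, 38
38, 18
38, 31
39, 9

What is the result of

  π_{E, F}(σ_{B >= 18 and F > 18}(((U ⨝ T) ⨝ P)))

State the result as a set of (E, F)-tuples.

{(16, 31), (16, 38), (25, 34), (28, 31), (28, 38)}

Joining U and T on D, C yields {(t, 32, 27, 37, 25), (t, 36, 26, 16, 36), (t, 36, 26, 28, 30), (t, 36, 26, 29, 4), (t, 36, 26, 3, 15), (t, 36, 26, 35, 1), (t, 36, 26, 4, 13), (t, 36, 26, 7, 4), (t, 38, 26, 16, 36), (t, 38, 26, 28, 30), (t, 38, 26, 29, 4), (t, 38, 26, 3, 15), (t, 38, 26, 35, 1), (t, 38, 26, 4, 13), (t, 38, 26, 7, 4), (t, 5, 26, 16, 36), (t, 5, 26, 28, 30), (t, 5, 26, 29, 4), (t, 5, 26, 3, 15), (t, 5, 26, 35, 1), (t, 5, 26, 4, 13), (t, 5, 26, 7, 4), (x, 10, 10, 19, 16), (x, 10, 10, 25, 40), (x, 10, 10, 5, 5), (x, 11, 10, 19, 16), (x, 11, 10, 25, 40), (x, 11, 10, 5, 5), (x, 39, 10, 19, 16), (x, 39, 10, 25, 40), (x, 39, 10, 5, 5)}.
Joining (U ⨝ T) and P on A yields {(t, 36, 26, 16, 36, 38), (t, 36, 26, 28, 30, 38), (t, 36, 26, 29, 4, 38), (t, 36, 26, 3, 15, 38), (t, 36, 26, 35, 1, 38), (t, 36, 26, 4, 13, 38), (t, 36, 26, 7, 4, 38), (t, 38, 26, 16, 36, 18), (t, 38, 26, 16, 36, 31), (t, 38, 26, 28, 30, 18), (t, 38, 26, 28, 30, 31), (t, 38, 26, 29, 4, 18), (t, 38, 26, 29, 4, 31), (t, 38, 26, 3, 15, 18), (t, 38, 26, 3, 15, 31), (t, 38, 26, 35, 1, 18), (t, 38, 26, 35, 1, 31), (t, 38, 26, 4, 13, 18), (t, 38, 26, 4, 13, 31), (t, 38, 26, 7, 4, 18), (t, 38, 26, 7, 4, 31), (x, 10, 10, 19, 16, 11), (x, 10, 10, 25, 40, 11), (x, 10, 10, 5, 5, 11), (x, 11, 10, 19, 16, 34), (x, 11, 10, 25, 40, 34), (x, 11, 10, 5, 5, 34), (x, 39, 10, 19, 16, 9), (x, 39, 10, 25, 40, 9), (x, 39, 10, 5, 5, 9)}.
Apply σ_{B >= 18 and F > 18}; surviving tuples: {(t, 36, 26, 16, 36, 38), (t, 36, 26, 28, 30, 38), (t, 38, 26, 16, 36, 31), (t, 38, 26, 28, 30, 31), (x, 11, 10, 25, 40, 34)}
Projecting to E, F: {(16, 31), (16, 38), (25, 34), (28, 31), (28, 38)}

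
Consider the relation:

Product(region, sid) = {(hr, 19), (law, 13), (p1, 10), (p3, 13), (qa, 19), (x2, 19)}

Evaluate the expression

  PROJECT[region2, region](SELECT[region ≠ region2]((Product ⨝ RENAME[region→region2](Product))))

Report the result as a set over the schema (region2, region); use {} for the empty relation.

ρ[region→region2]: schema becomes (region2, sid); tuples unchanged.
Joining Product and RENAME[region→region2](Product) on sid yields {(hr, 19, hr), (hr, 19, qa), (hr, 19, x2), (law, 13, law), (law, 13, p3), (p1, 10, p1), (p3, 13, law), (p3, 13, p3), (qa, 19, hr), (qa, 19, qa), (qa, 19, x2), (x2, 19, hr), (x2, 19, qa), (x2, 19, x2)}.
Filtering on region ≠ region2 leaves {(hr, 19, qa), (hr, 19, x2), (law, 13, p3), (p3, 13, law), (qa, 19, hr), (qa, 19, x2), (x2, 19, hr), (x2, 19, qa)}.
Projecting to region2, region: {(hr, qa), (hr, x2), (law, p3), (p3, law), (qa, hr), (qa, x2), (x2, hr), (x2, qa)}

{(hr, qa), (hr, x2), (law, p3), (p3, law), (qa, hr), (qa, x2), (x2, hr), (x2, qa)}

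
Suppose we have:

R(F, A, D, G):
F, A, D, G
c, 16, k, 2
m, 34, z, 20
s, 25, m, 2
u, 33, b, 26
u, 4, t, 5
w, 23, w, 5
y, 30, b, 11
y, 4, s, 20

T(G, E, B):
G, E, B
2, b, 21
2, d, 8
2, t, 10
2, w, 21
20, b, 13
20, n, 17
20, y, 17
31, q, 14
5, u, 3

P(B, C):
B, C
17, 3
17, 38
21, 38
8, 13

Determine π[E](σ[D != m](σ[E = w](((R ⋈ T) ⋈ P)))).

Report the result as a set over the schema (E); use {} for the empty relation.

{w}

Natural join on G: {(c, 16, k, 2, b, 21), (c, 16, k, 2, d, 8), (c, 16, k, 2, t, 10), (c, 16, k, 2, w, 21), (m, 34, z, 20, b, 13), (m, 34, z, 20, n, 17), (m, 34, z, 20, y, 17), (s, 25, m, 2, b, 21), (s, 25, m, 2, d, 8), (s, 25, m, 2, t, 10), (s, 25, m, 2, w, 21), (u, 4, t, 5, u, 3), (w, 23, w, 5, u, 3), (y, 4, s, 20, b, 13), (y, 4, s, 20, n, 17), (y, 4, s, 20, y, 17)}
Natural join on B: {(c, 16, k, 2, b, 21, 38), (c, 16, k, 2, d, 8, 13), (c, 16, k, 2, w, 21, 38), (m, 34, z, 20, n, 17, 3), (m, 34, z, 20, n, 17, 38), (m, 34, z, 20, y, 17, 3), (m, 34, z, 20, y, 17, 38), (s, 25, m, 2, b, 21, 38), (s, 25, m, 2, d, 8, 13), (s, 25, m, 2, w, 21, 38), (y, 4, s, 20, n, 17, 3), (y, 4, s, 20, n, 17, 38), (y, 4, s, 20, y, 17, 3), (y, 4, s, 20, y, 17, 38)}
Apply σ_{E = w}; surviving tuples: {(c, 16, k, 2, w, 21, 38), (s, 25, m, 2, w, 21, 38)}
Apply σ_{D != m}; surviving tuples: {(c, 16, k, 2, w, 21, 38)}
π[E]: project onto (E) → {w}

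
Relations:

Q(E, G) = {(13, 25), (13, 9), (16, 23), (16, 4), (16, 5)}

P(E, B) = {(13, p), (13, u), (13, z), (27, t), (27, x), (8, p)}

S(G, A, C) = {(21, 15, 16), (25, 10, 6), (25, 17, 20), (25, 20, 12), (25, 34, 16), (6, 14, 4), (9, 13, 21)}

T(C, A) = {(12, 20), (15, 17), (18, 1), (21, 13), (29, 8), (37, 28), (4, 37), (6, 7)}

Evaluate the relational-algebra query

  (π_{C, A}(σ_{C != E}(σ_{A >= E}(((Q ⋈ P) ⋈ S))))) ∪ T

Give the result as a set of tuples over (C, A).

Joining Q and P on E yields {(13, 25, p), (13, 25, u), (13, 25, z), (13, 9, p), (13, 9, u), (13, 9, z)}.
Joining (Q ⋈ P) and S on G yields {(13, 25, p, 10, 6), (13, 25, p, 17, 20), (13, 25, p, 20, 12), (13, 25, p, 34, 16), (13, 25, u, 10, 6), (13, 25, u, 17, 20), (13, 25, u, 20, 12), (13, 25, u, 34, 16), (13, 25, z, 10, 6), (13, 25, z, 17, 20), (13, 25, z, 20, 12), (13, 25, z, 34, 16), (13, 9, p, 13, 21), (13, 9, u, 13, 21), (13, 9, z, 13, 21)}.
σ[A >= E]: keep tuples satisfying A >= E → {(13, 25, p, 17, 20), (13, 25, p, 20, 12), (13, 25, p, 34, 16), (13, 25, u, 17, 20), (13, 25, u, 20, 12), (13, 25, u, 34, 16), (13, 25, z, 17, 20), (13, 25, z, 20, 12), (13, 25, z, 34, 16), (13, 9, p, 13, 21), (13, 9, u, 13, 21), (13, 9, z, 13, 21)}
σ[C != E]: keep tuples satisfying C != E → {(13, 25, p, 17, 20), (13, 25, p, 20, 12), (13, 25, p, 34, 16), (13, 25, u, 17, 20), (13, 25, u, 20, 12), (13, 25, u, 34, 16), (13, 25, z, 17, 20), (13, 25, z, 20, 12), (13, 25, z, 34, 16), (13, 9, p, 13, 21), (13, 9, u, 13, 21), (13, 9, z, 13, 21)}
π[C, A]: project onto (C, A) (8 duplicate(s) eliminated) → {(12, 20), (16, 34), (20, 17), (21, 13)}
Set union of the two operands is {(12, 20), (15, 17), (16, 34), (18, 1), (20, 17), (21, 13), (29, 8), (37, 28), (4, 37), (6, 7)}.

{(12, 20), (15, 17), (16, 34), (18, 1), (20, 17), (21, 13), (29, 8), (37, 28), (4, 37), (6, 7)}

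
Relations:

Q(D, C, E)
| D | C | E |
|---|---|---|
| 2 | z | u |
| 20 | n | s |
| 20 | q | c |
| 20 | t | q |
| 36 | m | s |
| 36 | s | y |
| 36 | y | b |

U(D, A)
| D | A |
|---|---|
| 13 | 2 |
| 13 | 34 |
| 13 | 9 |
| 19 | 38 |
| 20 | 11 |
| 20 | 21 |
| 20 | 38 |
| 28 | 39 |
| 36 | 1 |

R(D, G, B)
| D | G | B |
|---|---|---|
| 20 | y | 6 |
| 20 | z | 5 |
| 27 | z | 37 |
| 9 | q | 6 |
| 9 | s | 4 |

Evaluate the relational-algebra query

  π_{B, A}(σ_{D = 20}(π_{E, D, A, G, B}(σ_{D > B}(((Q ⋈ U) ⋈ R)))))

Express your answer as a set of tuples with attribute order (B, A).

{(5, 11), (5, 21), (5, 38), (6, 11), (6, 21), (6, 38)}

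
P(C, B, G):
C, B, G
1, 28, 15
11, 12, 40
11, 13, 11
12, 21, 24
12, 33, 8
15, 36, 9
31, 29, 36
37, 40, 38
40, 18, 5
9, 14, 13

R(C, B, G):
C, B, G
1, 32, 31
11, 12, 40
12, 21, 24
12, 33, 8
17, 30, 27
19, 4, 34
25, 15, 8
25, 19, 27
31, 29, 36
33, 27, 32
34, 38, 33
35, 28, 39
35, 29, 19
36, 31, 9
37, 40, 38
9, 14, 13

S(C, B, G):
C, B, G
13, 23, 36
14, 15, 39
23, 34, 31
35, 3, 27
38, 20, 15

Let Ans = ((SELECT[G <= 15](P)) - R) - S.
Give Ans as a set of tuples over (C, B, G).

{(1, 28, 15), (11, 13, 11), (15, 36, 9), (40, 18, 5)}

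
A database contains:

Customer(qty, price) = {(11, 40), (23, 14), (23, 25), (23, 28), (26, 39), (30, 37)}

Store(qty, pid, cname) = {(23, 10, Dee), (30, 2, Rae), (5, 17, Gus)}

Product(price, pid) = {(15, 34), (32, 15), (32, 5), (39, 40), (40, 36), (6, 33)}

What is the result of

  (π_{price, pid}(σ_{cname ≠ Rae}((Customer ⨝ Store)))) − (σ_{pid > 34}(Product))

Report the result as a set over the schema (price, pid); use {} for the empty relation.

{(14, 10), (25, 10), (28, 10)}

Natural join on qty: {(23, 14, 10, Dee), (23, 25, 10, Dee), (23, 28, 10, Dee), (30, 37, 2, Rae)}
Filtering on cname ≠ Rae leaves {(23, 14, 10, Dee), (23, 25, 10, Dee), (23, 28, 10, Dee)}.
π_{price, pid} gives {(14, 10), (25, 10), (28, 10)}.
Filtering on pid > 34 leaves {(39, 40), (40, 36)}.
Difference: {(14, 10), (25, 10), (28, 10)} with {(39, 40), (40, 36)} → {(14, 10), (25, 10), (28, 10)}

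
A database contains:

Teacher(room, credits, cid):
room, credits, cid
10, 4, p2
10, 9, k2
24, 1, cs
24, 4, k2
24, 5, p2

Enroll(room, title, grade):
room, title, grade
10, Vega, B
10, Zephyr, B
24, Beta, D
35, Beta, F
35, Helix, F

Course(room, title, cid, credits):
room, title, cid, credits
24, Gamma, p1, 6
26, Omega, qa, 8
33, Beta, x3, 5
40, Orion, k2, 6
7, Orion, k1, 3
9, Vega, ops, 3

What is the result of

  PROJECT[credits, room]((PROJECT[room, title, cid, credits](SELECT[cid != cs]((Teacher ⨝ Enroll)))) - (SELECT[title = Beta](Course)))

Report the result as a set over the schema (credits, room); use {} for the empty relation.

Teacher ⋈ Enroll (natural join on room): {(10, 4, p2, Vega, B), (10, 4, p2, Zephyr, B), (10, 9, k2, Vega, B), (10, 9, k2, Zephyr, B), (24, 1, cs, Beta, D), (24, 4, k2, Beta, D), (24, 5, p2, Beta, D)}
σ[cid != cs]: keep tuples satisfying cid != cs → {(10, 4, p2, Vega, B), (10, 4, p2, Zephyr, B), (10, 9, k2, Vega, B), (10, 9, k2, Zephyr, B), (24, 4, k2, Beta, D), (24, 5, p2, Beta, D)}
Keep only column(s) room, title, cid, credits: {(10, Vega, k2, 9), (10, Vega, p2, 4), (10, Zephyr, k2, 9), (10, Zephyr, p2, 4), (24, Beta, k2, 4), (24, Beta, p2, 5)}
σ[title = Beta]: keep tuples satisfying title = Beta → {(33, Beta, x3, 5)}
Set difference of the two operands is {(10, Vega, k2, 9), (10, Vega, p2, 4), (10, Zephyr, k2, 9), (10, Zephyr, p2, 4), (24, Beta, k2, 4), (24, Beta, p2, 5)}.
Keep only column(s) credits, room (2 duplicate(s) eliminated): {(4, 10), (4, 24), (5, 24), (9, 10)}

{(4, 10), (4, 24), (5, 24), (9, 10)}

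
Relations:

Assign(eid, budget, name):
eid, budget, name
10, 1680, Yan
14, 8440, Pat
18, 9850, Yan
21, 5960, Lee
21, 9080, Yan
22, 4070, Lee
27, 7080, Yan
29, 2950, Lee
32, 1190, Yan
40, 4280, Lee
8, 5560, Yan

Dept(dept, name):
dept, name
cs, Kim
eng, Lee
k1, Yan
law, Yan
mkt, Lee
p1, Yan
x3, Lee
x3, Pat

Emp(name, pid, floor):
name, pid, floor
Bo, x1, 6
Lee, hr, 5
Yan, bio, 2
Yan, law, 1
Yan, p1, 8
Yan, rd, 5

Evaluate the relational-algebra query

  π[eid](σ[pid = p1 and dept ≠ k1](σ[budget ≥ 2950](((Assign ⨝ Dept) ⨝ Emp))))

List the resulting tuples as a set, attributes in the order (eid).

{18, 21, 27, 8}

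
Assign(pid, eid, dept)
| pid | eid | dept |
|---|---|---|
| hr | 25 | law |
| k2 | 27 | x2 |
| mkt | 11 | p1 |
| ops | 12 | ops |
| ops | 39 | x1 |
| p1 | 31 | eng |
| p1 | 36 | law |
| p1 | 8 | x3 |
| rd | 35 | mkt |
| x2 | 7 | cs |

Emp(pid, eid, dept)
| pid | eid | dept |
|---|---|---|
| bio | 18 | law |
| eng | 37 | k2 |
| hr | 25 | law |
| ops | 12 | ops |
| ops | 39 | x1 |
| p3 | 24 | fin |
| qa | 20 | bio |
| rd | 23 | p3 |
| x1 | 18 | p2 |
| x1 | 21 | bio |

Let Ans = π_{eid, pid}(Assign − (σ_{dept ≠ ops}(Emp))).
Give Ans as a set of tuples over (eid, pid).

{(11, mkt), (12, ops), (27, k2), (31, p1), (35, rd), (36, p1), (7, x2), (8, p1)}

σ[dept ≠ ops]: keep tuples satisfying dept ≠ ops → {(bio, 18, law), (eng, 37, k2), (hr, 25, law), (ops, 39, x1), (p3, 24, fin), (qa, 20, bio), (rd, 23, p3), (x1, 18, p2), (x1, 21, bio)}
Difference: {(hr, 25, law), (k2, 27, x2), (mkt, 11, p1), (ops, 12, ops), (ops, 39, x1), (p1, 31, eng), (p1, 36, law), (p1, 8, x3), (rd, 35, mkt), (x2, 7, cs)} with {(bio, 18, law), (eng, 37, k2), (hr, 25, law), (ops, 39, x1), (p3, 24, fin), (qa, 20, bio), (rd, 23, p3), (x1, 18, p2), (x1, 21, bio)} → {(k2, 27, x2), (mkt, 11, p1), (ops, 12, ops), (p1, 31, eng), (p1, 36, law), (p1, 8, x3), (rd, 35, mkt), (x2, 7, cs)}
Keep only column(s) eid, pid: {(11, mkt), (12, ops), (27, k2), (31, p1), (35, rd), (36, p1), (7, x2), (8, p1)}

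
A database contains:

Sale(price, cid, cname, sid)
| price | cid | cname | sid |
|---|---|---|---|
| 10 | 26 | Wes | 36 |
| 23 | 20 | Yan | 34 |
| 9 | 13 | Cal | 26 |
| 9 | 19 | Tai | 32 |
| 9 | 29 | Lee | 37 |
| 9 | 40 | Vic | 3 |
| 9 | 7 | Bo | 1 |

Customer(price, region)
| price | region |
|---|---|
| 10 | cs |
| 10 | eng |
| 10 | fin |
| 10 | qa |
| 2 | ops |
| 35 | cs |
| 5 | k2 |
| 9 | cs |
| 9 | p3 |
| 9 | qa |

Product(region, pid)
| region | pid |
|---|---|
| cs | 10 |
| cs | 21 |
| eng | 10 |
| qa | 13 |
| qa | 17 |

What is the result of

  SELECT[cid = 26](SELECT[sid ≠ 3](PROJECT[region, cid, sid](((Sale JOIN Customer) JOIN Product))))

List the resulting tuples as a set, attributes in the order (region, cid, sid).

{(cs, 26, 36), (eng, 26, 36), (qa, 26, 36)}

Joining Sale and Customer on price yields {(10, 26, Wes, 36, cs), (10, 26, Wes, 36, eng), (10, 26, Wes, 36, fin), (10, 26, Wes, 36, qa), (9, 13, Cal, 26, cs), (9, 13, Cal, 26, p3), (9, 13, Cal, 26, qa), (9, 19, Tai, 32, cs), (9, 19, Tai, 32, p3), (9, 19, Tai, 32, qa), (9, 29, Lee, 37, cs), (9, 29, Lee, 37, p3), (9, 29, Lee, 37, qa), (9, 40, Vic, 3, cs), (9, 40, Vic, 3, p3), (9, 40, Vic, 3, qa), (9, 7, Bo, 1, cs), (9, 7, Bo, 1, p3), (9, 7, Bo, 1, qa)}.
Joining (Sale JOIN Customer) and Product on region yields {(10, 26, Wes, 36, cs, 10), (10, 26, Wes, 36, cs, 21), (10, 26, Wes, 36, eng, 10), (10, 26, Wes, 36, qa, 13), (10, 26, Wes, 36, qa, 17), (9, 13, Cal, 26, cs, 10), (9, 13, Cal, 26, cs, 21), (9, 13, Cal, 26, qa, 13), (9, 13, Cal, 26, qa, 17), (9, 19, Tai, 32, cs, 10), (9, 19, Tai, 32, cs, 21), (9, 19, Tai, 32, qa, 13), (9, 19, Tai, 32, qa, 17), (9, 29, Lee, 37, cs, 10), (9, 29, Lee, 37, cs, 21), (9, 29, Lee, 37, qa, 13), (9, 29, Lee, 37, qa, 17), (9, 40, Vic, 3, cs, 10), (9, 40, Vic, 3, cs, 21), (9, 40, Vic, 3, qa, 13), (9, 40, Vic, 3, qa, 17), (9, 7, Bo, 1, cs, 10), (9, 7, Bo, 1, cs, 21), (9, 7, Bo, 1, qa, 13), (9, 7, Bo, 1, qa, 17)}.
π[region, cid, sid]: project onto (region, cid, sid) (12 duplicate(s) eliminated) → {(cs, 13, 26), (cs, 19, 32), (cs, 26, 36), (cs, 29, 37), (cs, 40, 3), (cs, 7, 1), (eng, 26, 36), (qa, 13, 26), (qa, 19, 32), (qa, 26, 36), (qa, 29, 37), (qa, 40, 3), (qa, 7, 1)}
σ[sid ≠ 3]: keep tuples satisfying sid ≠ 3 → {(cs, 13, 26), (cs, 19, 32), (cs, 26, 36), (cs, 29, 37), (cs, 7, 1), (eng, 26, 36), (qa, 13, 26), (qa, 19, 32), (qa, 26, 36), (qa, 29, 37), (qa, 7, 1)}
σ[cid = 26]: keep tuples satisfying cid = 26 → {(cs, 26, 36), (eng, 26, 36), (qa, 26, 36)}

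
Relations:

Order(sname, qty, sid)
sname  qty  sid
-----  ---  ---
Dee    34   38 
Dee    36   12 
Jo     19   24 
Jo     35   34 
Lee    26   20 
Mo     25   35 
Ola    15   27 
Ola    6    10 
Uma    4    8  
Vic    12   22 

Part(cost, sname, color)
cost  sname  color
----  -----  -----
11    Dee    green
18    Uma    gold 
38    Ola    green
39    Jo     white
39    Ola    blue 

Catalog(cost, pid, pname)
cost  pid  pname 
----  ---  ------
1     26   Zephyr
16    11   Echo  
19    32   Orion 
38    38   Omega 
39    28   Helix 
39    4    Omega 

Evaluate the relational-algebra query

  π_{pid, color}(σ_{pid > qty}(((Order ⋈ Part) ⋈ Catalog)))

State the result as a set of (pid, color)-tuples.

{(28, blue), (28, white), (38, green)}

Joining Order and Part on sname yields {(Dee, 34, 38, 11, green), (Dee, 36, 12, 11, green), (Jo, 19, 24, 39, white), (Jo, 35, 34, 39, white), (Ola, 15, 27, 38, green), (Ola, 15, 27, 39, blue), (Ola, 6, 10, 38, green), (Ola, 6, 10, 39, blue), (Uma, 4, 8, 18, gold)}.
Joining (Order ⋈ Part) and Catalog on cost yields {(Jo, 19, 24, 39, white, 28, Helix), (Jo, 19, 24, 39, white, 4, Omega), (Jo, 35, 34, 39, white, 28, Helix), (Jo, 35, 34, 39, white, 4, Omega), (Ola, 15, 27, 38, green, 38, Omega), (Ola, 15, 27, 39, blue, 28, Helix), (Ola, 15, 27, 39, blue, 4, Omega), (Ola, 6, 10, 38, green, 38, Omega), (Ola, 6, 10, 39, blue, 28, Helix), (Ola, 6, 10, 39, blue, 4, Omega)}.
Selection pid > qty: {(Jo, 19, 24, 39, white, 28, Helix), (Ola, 15, 27, 38, green, 38, Omega), (Ola, 15, 27, 39, blue, 28, Helix), (Ola, 6, 10, 38, green, 38, Omega), (Ola, 6, 10, 39, blue, 28, Helix)}
Projecting to pid, color (2 duplicate(s) eliminated): {(28, blue), (28, white), (38, green)}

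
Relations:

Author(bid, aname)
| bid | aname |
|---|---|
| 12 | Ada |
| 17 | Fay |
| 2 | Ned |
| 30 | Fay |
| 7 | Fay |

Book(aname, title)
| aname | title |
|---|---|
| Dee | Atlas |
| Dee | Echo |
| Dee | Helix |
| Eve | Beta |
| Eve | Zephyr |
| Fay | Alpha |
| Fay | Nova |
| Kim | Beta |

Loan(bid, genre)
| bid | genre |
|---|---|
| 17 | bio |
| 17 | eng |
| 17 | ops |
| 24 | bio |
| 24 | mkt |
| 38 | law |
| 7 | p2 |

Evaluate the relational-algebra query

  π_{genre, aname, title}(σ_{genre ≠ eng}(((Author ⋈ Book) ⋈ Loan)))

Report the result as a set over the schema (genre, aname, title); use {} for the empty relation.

{(bio, Fay, Alpha), (bio, Fay, Nova), (ops, Fay, Alpha), (ops, Fay, Nova), (p2, Fay, Alpha), (p2, Fay, Nova)}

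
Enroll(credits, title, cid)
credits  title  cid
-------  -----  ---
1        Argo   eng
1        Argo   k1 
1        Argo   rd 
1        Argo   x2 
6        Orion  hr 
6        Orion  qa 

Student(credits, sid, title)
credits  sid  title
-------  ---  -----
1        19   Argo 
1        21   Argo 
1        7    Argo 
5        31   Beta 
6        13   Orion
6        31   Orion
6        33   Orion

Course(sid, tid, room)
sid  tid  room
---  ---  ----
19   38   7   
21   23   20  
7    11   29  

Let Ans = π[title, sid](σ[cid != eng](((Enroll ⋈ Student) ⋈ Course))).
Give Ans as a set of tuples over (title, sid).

Natural join on credits, title: {(1, Argo, eng, 19), (1, Argo, eng, 21), (1, Argo, eng, 7), (1, Argo, k1, 19), (1, Argo, k1, 21), (1, Argo, k1, 7), (1, Argo, rd, 19), (1, Argo, rd, 21), (1, Argo, rd, 7), (1, Argo, x2, 19), (1, Argo, x2, 21), (1, Argo, x2, 7), (6, Orion, hr, 13), (6, Orion, hr, 31), (6, Orion, hr, 33), (6, Orion, qa, 13), (6, Orion, qa, 31), (6, Orion, qa, 33)}
Natural join on sid: {(1, Argo, eng, 19, 38, 7), (1, Argo, eng, 21, 23, 20), (1, Argo, eng, 7, 11, 29), (1, Argo, k1, 19, 38, 7), (1, Argo, k1, 21, 23, 20), (1, Argo, k1, 7, 11, 29), (1, Argo, rd, 19, 38, 7), (1, Argo, rd, 21, 23, 20), (1, Argo, rd, 7, 11, 29), (1, Argo, x2, 19, 38, 7), (1, Argo, x2, 21, 23, 20), (1, Argo, x2, 7, 11, 29)}
Selection cid != eng: {(1, Argo, k1, 19, 38, 7), (1, Argo, k1, 21, 23, 20), (1, Argo, k1, 7, 11, 29), (1, Argo, rd, 19, 38, 7), (1, Argo, rd, 21, 23, 20), (1, Argo, rd, 7, 11, 29), (1, Argo, x2, 19, 38, 7), (1, Argo, x2, 21, 23, 20), (1, Argo, x2, 7, 11, 29)}
Projecting to title, sid (6 duplicate(s) eliminated): {(Argo, 19), (Argo, 21), (Argo, 7)}

{(Argo, 19), (Argo, 21), (Argo, 7)}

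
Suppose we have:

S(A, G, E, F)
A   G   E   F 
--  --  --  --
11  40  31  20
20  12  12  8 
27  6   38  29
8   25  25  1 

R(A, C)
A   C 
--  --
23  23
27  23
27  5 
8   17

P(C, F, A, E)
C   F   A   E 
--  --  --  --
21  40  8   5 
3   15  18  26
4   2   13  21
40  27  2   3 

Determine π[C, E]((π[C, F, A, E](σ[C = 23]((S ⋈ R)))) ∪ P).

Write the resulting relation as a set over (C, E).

S ⋈ R (natural join on A): {(27, 6, 38, 29, 23), (27, 6, 38, 29, 5), (8, 25, 25, 1, 17)}
Filtering on C = 23 leaves {(27, 6, 38, 29, 23)}.
π[C, F, A, E]: project onto (C, F, A, E) → {(23, 29, 27, 38)}
Set union of the two operands is {(21, 40, 8, 5), (23, 29, 27, 38), (3, 15, 18, 26), (4, 2, 13, 21), (40, 27, 2, 3)}.
π[C, E]: project onto (C, E) → {(21, 5), (23, 38), (3, 26), (4, 21), (40, 3)}

{(21, 5), (23, 38), (3, 26), (4, 21), (40, 3)}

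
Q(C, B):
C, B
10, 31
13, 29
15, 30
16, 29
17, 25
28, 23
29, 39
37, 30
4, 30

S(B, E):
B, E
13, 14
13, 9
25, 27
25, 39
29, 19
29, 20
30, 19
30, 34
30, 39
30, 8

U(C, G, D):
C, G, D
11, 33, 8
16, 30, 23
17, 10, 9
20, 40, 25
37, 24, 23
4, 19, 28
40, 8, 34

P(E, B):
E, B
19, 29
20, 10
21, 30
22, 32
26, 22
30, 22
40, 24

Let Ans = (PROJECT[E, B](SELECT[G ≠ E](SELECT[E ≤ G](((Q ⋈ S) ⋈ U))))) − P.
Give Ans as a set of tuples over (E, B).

Q ⋈ S (natural join on B): {(13, 29, 19), (13, 29, 20), (15, 30, 19), (15, 30, 34), (15, 30, 39), (15, 30, 8), (16, 29, 19), (16, 29, 20), (17, 25, 27), (17, 25, 39), (37, 30, 19), (37, 30, 34), (37, 30, 39), (37, 30, 8), (4, 30, 19), (4, 30, 34), (4, 30, 39), (4, 30, 8)}
(Q ⋈ S) ⋈ U (natural join on C): {(16, 29, 19, 30, 23), (16, 29, 20, 30, 23), (17, 25, 27, 10, 9), (17, 25, 39, 10, 9), (37, 30, 19, 24, 23), (37, 30, 34, 24, 23), (37, 30, 39, 24, 23), (37, 30, 8, 24, 23), (4, 30, 19, 19, 28), (4, 30, 34, 19, 28), (4, 30, 39, 19, 28), (4, 30, 8, 19, 28)}
Selection E ≤ G: {(16, 29, 19, 30, 23), (16, 29, 20, 30, 23), (37, 30, 19, 24, 23), (37, 30, 8, 24, 23), (4, 30, 19, 19, 28), (4, 30, 8, 19, 28)}
Selection G ≠ E: {(16, 29, 19, 30, 23), (16, 29, 20, 30, 23), (37, 30, 19, 24, 23), (37, 30, 8, 24, 23), (4, 30, 8, 19, 28)}
Projecting to E, B (1 duplicate(s) eliminated): {(19, 29), (19, 30), (20, 29), (8, 30)}
Difference: {(19, 29), (19, 30), (20, 29), (8, 30)} with {(19, 29), (20, 10), (21, 30), (22, 32), (26, 22), (30, 22), (40, 24)} → {(19, 30), (20, 29), (8, 30)}

{(19, 30), (20, 29), (8, 30)}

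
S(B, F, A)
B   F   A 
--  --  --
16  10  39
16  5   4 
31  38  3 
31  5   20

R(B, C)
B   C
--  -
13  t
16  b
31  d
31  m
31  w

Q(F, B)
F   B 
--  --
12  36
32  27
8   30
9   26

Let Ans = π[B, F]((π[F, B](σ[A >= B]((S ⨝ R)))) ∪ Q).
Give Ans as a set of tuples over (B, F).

S ⋈ R (natural join on B): {(16, 10, 39, b), (16, 5, 4, b), (31, 38, 3, d), (31, 38, 3, m), (31, 38, 3, w), (31, 5, 20, d), (31, 5, 20, m), (31, 5, 20, w)}
σ[A >= B]: keep tuples satisfying A >= B → {(16, 10, 39, b)}
π[F, B]: project onto (F, B) → {(10, 16)}
Taking the union: {(10, 16), (12, 36), (32, 27), (8, 30), (9, 26)}
π[B, F]: project onto (B, F) → {(16, 10), (26, 9), (27, 32), (30, 8), (36, 12)}

{(16, 10), (26, 9), (27, 32), (30, 8), (36, 12)}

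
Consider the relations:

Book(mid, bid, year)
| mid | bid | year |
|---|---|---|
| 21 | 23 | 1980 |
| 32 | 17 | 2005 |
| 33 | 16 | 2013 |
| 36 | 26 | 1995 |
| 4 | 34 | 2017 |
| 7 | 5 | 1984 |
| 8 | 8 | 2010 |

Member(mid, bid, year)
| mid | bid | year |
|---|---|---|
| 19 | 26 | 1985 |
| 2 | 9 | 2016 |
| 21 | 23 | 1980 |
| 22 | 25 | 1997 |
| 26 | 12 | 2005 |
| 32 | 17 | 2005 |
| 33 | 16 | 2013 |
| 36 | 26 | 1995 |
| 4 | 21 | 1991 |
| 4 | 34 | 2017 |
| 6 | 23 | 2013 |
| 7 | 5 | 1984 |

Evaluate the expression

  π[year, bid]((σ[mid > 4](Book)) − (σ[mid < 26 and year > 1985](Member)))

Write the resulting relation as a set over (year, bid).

Selection mid > 4: {(21, 23, 1980), (32, 17, 2005), (33, 16, 2013), (36, 26, 1995), (7, 5, 1984), (8, 8, 2010)}
Selection mid < 26 and year > 1985: {(2, 9, 2016), (22, 25, 1997), (4, 21, 1991), (4, 34, 2017), (6, 23, 2013)}
Difference: {(21, 23, 1980), (32, 17, 2005), (33, 16, 2013), (36, 26, 1995), (7, 5, 1984), (8, 8, 2010)} with {(2, 9, 2016), (22, 25, 1997), (4, 21, 1991), (4, 34, 2017), (6, 23, 2013)} → {(21, 23, 1980), (32, 17, 2005), (33, 16, 2013), (36, 26, 1995), (7, 5, 1984), (8, 8, 2010)}
Projecting to year, bid: {(1980, 23), (1984, 5), (1995, 26), (2005, 17), (2010, 8), (2013, 16)}

{(1980, 23), (1984, 5), (1995, 26), (2005, 17), (2010, 8), (2013, 16)}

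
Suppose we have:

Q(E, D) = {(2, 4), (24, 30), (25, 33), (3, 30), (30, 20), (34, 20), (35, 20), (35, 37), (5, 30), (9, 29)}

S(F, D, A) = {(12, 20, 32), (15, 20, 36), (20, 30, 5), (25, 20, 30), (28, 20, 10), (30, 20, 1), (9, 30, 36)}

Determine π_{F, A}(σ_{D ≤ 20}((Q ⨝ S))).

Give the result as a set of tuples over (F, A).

{(12, 32), (15, 36), (25, 30), (28, 10), (30, 1)}

Q ⋈ S (natural join on D): {(24, 30, 20, 5), (24, 30, 9, 36), (3, 30, 20, 5), (3, 30, 9, 36), (30, 20, 12, 32), (30, 20, 15, 36), (30, 20, 25, 30), (30, 20, 28, 10), (30, 20, 30, 1), (34, 20, 12, 32), (34, 20, 15, 36), (34, 20, 25, 30), (34, 20, 28, 10), (34, 20, 30, 1), (35, 20, 12, 32), (35, 20, 15, 36), (35, 20, 25, 30), (35, 20, 28, 10), (35, 20, 30, 1), (5, 30, 20, 5), (5, 30, 9, 36)}
σ[D ≤ 20]: keep tuples satisfying D ≤ 20 → {(30, 20, 12, 32), (30, 20, 15, 36), (30, 20, 25, 30), (30, 20, 28, 10), (30, 20, 30, 1), (34, 20, 12, 32), (34, 20, 15, 36), (34, 20, 25, 30), (34, 20, 28, 10), (34, 20, 30, 1), (35, 20, 12, 32), (35, 20, 15, 36), (35, 20, 25, 30), (35, 20, 28, 10), (35, 20, 30, 1)}
Keep only column(s) F, A (10 duplicate(s) eliminated): {(12, 32), (15, 36), (25, 30), (28, 10), (30, 1)}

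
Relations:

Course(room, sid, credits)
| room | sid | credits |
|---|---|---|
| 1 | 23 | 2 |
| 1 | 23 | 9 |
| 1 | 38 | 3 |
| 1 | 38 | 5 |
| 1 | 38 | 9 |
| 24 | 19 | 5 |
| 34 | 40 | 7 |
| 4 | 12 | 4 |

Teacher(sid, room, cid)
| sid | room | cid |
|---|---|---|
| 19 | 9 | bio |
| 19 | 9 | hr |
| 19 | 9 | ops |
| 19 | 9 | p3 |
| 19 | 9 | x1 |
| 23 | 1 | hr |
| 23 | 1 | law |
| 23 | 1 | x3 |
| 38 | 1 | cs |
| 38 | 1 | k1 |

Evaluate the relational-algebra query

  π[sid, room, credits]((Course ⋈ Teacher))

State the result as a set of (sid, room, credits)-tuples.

{(23, 1, 2), (23, 1, 9), (38, 1, 3), (38, 1, 5), (38, 1, 9)}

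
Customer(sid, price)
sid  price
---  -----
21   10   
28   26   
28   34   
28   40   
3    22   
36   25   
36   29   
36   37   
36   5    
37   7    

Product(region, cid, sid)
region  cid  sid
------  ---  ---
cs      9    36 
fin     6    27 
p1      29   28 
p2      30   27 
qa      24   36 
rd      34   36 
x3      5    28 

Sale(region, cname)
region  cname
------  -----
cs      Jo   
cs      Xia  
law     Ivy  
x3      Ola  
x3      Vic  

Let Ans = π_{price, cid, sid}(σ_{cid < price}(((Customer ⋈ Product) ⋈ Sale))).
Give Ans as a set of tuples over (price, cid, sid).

{(25, 9, 36), (26, 5, 28), (29, 9, 36), (34, 5, 28), (37, 9, 36), (40, 5, 28)}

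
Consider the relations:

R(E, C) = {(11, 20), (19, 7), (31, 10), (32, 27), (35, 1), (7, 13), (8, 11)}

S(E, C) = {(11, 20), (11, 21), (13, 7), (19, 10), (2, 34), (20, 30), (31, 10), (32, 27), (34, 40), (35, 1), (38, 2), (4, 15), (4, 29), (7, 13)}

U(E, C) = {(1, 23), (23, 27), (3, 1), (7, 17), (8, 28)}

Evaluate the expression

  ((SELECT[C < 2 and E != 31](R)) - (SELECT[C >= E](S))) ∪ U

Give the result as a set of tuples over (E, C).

{(1, 23), (23, 27), (3, 1), (35, 1), (7, 17), (8, 28)}

Filtering on C < 2 and E != 31 leaves {(35, 1)}.
Filtering on C >= E leaves {(11, 20), (11, 21), (2, 34), (20, 30), (34, 40), (4, 15), (4, 29), (7, 13)}.
Difference: {(35, 1)} with {(11, 20), (11, 21), (2, 34), (20, 30), (34, 40), (4, 15), (4, 29), (7, 13)} → {(35, 1)}
Union: {(35, 1)} with {(1, 23), (23, 27), (3, 1), (7, 17), (8, 28)} → {(1, 23), (23, 27), (3, 1), (35, 1), (7, 17), (8, 28)}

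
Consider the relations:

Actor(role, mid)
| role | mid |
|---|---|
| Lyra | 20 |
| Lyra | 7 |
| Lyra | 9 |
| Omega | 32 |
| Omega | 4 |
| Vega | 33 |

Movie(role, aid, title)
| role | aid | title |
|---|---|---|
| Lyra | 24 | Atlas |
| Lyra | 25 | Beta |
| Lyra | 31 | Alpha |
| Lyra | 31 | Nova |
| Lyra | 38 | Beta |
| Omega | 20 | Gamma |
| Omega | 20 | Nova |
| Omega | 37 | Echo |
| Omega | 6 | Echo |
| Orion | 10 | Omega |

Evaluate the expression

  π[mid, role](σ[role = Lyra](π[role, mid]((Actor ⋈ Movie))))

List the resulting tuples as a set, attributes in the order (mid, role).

Actor ⋈ Movie (natural join on role): {(Lyra, 20, 24, Atlas), (Lyra, 20, 25, Beta), (Lyra, 20, 31, Alpha), (Lyra, 20, 31, Nova), (Lyra, 20, 38, Beta), (Lyra, 7, 24, Atlas), (Lyra, 7, 25, Beta), (Lyra, 7, 31, Alpha), (Lyra, 7, 31, Nova), (Lyra, 7, 38, Beta), (Lyra, 9, 24, Atlas), (Lyra, 9, 25, Beta), (Lyra, 9, 31, Alpha), (Lyra, 9, 31, Nova), (Lyra, 9, 38, Beta), (Omega, 32, 20, Gamma), (Omega, 32, 20, Nova), (Omega, 32, 37, Echo), (Omega, 32, 6, Echo), (Omega, 4, 20, Gamma), (Omega, 4, 20, Nova), (Omega, 4, 37, Echo), (Omega, 4, 6, Echo)}
Keep only column(s) role, mid (18 duplicate(s) eliminated): {(Lyra, 20), (Lyra, 7), (Lyra, 9), (Omega, 32), (Omega, 4)}
Filtering on role = Lyra leaves {(Lyra, 20), (Lyra, 7), (Lyra, 9)}.
Keep only column(s) mid, role: {(20, Lyra), (7, Lyra), (9, Lyra)}

{(20, Lyra), (7, Lyra), (9, Lyra)}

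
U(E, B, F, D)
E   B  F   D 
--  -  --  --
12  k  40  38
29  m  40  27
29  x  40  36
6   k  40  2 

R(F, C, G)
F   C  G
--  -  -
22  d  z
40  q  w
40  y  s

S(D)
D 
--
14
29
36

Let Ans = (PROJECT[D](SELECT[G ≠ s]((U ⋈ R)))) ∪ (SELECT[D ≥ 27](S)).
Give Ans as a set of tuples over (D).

Joining U and R on F yields {(12, k, 40, 38, q, w), (12, k, 40, 38, y, s), (29, m, 40, 27, q, w), (29, m, 40, 27, y, s), (29, x, 40, 36, q, w), (29, x, 40, 36, y, s), (6, k, 40, 2, q, w), (6, k, 40, 2, y, s)}.
Selection G ≠ s: {(12, k, 40, 38, q, w), (29, m, 40, 27, q, w), (29, x, 40, 36, q, w), (6, k, 40, 2, q, w)}
π_{D} gives {2, 27, 36, 38}.
Selection D ≥ 27: {29, 36}
Taking the union: {2, 27, 29, 36, 38}

{2, 27, 29, 36, 38}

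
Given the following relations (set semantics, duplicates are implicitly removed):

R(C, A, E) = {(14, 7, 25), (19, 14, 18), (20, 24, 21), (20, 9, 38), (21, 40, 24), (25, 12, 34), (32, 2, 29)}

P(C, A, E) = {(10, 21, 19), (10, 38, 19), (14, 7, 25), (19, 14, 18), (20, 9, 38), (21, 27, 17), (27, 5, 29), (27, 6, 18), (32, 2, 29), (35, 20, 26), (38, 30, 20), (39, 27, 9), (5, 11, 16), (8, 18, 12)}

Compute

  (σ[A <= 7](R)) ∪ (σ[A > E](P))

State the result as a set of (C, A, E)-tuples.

Apply σ_{A <= 7}; surviving tuples: {(14, 7, 25), (32, 2, 29)}
Apply σ_{A > E}; surviving tuples: {(10, 21, 19), (10, 38, 19), (21, 27, 17), (38, 30, 20), (39, 27, 9), (8, 18, 12)}
Union: {(14, 7, 25), (32, 2, 29)} with {(10, 21, 19), (10, 38, 19), (21, 27, 17), (38, 30, 20), (39, 27, 9), (8, 18, 12)} → {(10, 21, 19), (10, 38, 19), (14, 7, 25), (21, 27, 17), (32, 2, 29), (38, 30, 20), (39, 27, 9), (8, 18, 12)}

{(10, 21, 19), (10, 38, 19), (14, 7, 25), (21, 27, 17), (32, 2, 29), (38, 30, 20), (39, 27, 9), (8, 18, 12)}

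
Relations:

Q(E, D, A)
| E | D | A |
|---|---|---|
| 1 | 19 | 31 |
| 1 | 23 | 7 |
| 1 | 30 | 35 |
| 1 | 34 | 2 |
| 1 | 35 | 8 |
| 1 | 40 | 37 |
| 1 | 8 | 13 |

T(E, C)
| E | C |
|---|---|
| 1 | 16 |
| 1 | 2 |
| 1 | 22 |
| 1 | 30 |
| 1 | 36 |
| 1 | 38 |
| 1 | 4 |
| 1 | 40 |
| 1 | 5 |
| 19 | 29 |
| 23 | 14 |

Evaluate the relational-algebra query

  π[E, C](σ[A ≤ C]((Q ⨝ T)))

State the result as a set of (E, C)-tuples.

Q ⋈ T (natural join on E): {(1, 19, 31, 16), (1, 19, 31, 2), (1, 19, 31, 22), (1, 19, 31, 30), (1, 19, 31, 36), (1, 19, 31, 38), (1, 19, 31, 4), (1, 19, 31, 40), (1, 19, 31, 5), (1, 23, 7, 16), (1, 23, 7, 2), (1, 23, 7, 22), (1, 23, 7, 30), (1, 23, 7, 36), (1, 23, 7, 38), (1, 23, 7, 4), (1, 23, 7, 40), (1, 23, 7, 5), (1, 30, 35, 16), (1, 30, 35, 2), (1, 30, 35, 22), (1, 30, 35, 30), (1, 30, 35, 36), (1, 30, 35, 38), (1, 30, 35, 4), (1, 30, 35, 40), (1, 30, 35, 5), (1, 34, 2, 16), (1, 34, 2, 2), (1, 34, 2, 22), (1, 34, 2, 30), (1, 34, 2, 36), (1, 34, 2, 38), (1, 34, 2, 4), (1, 34, 2, 40), (1, 34, 2, 5), (1, 35, 8, 16), (1, 35, 8, 2), (1, 35, 8, 22), (1, 35, 8, 30), (1, 35, 8, 36), (1, 35, 8, 38), (1, 35, 8, 4), (1, 35, 8, 40), (1, 35, 8, 5), (1, 40, 37, 16), (1, 40, 37, 2), (1, 40, 37, 22), (1, 40, 37, 30), (1, 40, 37, 36), (1, 40, 37, 38), (1, 40, 37, 4), (1, 40, 37, 40), (1, 40, 37, 5), (1, 8, 13, 16), (1, 8, 13, 2), (1, 8, 13, 22), (1, 8, 13, 30), (1, 8, 13, 36), (1, 8, 13, 38), (1, 8, 13, 4), (1, 8, 13, 40), (1, 8, 13, 5)}
σ[A ≤ C]: keep tuples satisfying A ≤ C → {(1, 19, 31, 36), (1, 19, 31, 38), (1, 19, 31, 40), (1, 23, 7, 16), (1, 23, 7, 22), (1, 23, 7, 30), (1, 23, 7, 36), (1, 23, 7, 38), (1, 23, 7, 40), (1, 30, 35, 36), (1, 30, 35, 38), (1, 30, 35, 40), (1, 34, 2, 16), (1, 34, 2, 2), (1, 34, 2, 22), (1, 34, 2, 30), (1, 34, 2, 36), (1, 34, 2, 38), (1, 34, 2, 4), (1, 34, 2, 40), (1, 34, 2, 5), (1, 35, 8, 16), (1, 35, 8, 22), (1, 35, 8, 30), (1, 35, 8, 36), (1, 35, 8, 38), (1, 35, 8, 40), (1, 40, 37, 38), (1, 40, 37, 40), (1, 8, 13, 16), (1, 8, 13, 22), (1, 8, 13, 30), (1, 8, 13, 36), (1, 8, 13, 38), (1, 8, 13, 40)}
Projecting to E, C (26 duplicate(s) eliminated): {(1, 16), (1, 2), (1, 22), (1, 30), (1, 36), (1, 38), (1, 4), (1, 40), (1, 5)}

{(1, 16), (1, 2), (1, 22), (1, 30), (1, 36), (1, 38), (1, 4), (1, 40), (1, 5)}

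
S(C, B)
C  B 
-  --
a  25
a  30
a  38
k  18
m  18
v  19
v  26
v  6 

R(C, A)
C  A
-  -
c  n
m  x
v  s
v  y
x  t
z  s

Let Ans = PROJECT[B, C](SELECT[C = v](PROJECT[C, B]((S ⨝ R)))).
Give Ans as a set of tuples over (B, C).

{(19, v), (26, v), (6, v)}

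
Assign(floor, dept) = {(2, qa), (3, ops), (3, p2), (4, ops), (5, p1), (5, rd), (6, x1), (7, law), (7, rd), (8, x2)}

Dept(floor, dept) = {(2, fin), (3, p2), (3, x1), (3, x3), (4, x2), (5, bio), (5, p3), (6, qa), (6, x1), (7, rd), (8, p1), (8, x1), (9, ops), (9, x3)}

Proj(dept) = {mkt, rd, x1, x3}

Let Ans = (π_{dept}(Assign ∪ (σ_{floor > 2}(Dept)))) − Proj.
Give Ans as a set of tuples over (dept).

Apply σ_{floor > 2}; surviving tuples: {(3, p2), (3, x1), (3, x3), (4, x2), (5, bio), (5, p3), (6, qa), (6, x1), (7, rd), (8, p1), (8, x1), (9, ops), (9, x3)}
Set union of the two operands is {(2, qa), (3, ops), (3, p2), (3, x1), (3, x3), (4, ops), (4, x2), (5, bio), (5, p1), (5, p3), (5, rd), (6, qa), (6, x1), (7, law), (7, rd), (8, p1), (8, x1), (8, x2), (9, ops), (9, x3)}.
π_{dept} gives {bio, law, ops, p1, p2, p3, qa, rd, x1, x2, x3} (9 duplicate(s) eliminated).
Set difference of the two operands is {bio, law, ops, p1, p2, p3, qa, x2}.

{bio, law, ops, p1, p2, p3, qa, x2}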